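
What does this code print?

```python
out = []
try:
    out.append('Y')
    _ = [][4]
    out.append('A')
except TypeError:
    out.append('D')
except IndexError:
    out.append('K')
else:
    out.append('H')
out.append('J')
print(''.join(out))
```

Execution trace: 'Y' (try body) → 'K' (except IndexError) → 'J' (after the try/except). Output: YKJ

Answer: YKJ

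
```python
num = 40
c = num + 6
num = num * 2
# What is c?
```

Trace:
`num = 40` → num = 40
`c = num + 6` → c = 46
`num = num * 2` → num = 80
So c = 46

Answer: 46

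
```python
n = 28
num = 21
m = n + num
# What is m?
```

Trace:
`n = 28` → n = 28
`num = 21` → num = 21
`m = n + num` → m = 49
So m = 49

Answer: 49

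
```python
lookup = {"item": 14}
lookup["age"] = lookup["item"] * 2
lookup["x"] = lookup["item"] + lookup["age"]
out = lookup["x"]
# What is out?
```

Trace:
`lookup = {"item": 14}` → lookup = {'item': 14}
`lookup["age"] = lookup["item"] * 2` → lookup = {'item': 14, 'age': 28}
`lookup["x"] = lookup["item"] + lookup["age"]` → lookup = {'item': 14, 'age': 28, 'x': 42}
`out = lookup["x"]` → out = 42
So out = 42

Answer: 42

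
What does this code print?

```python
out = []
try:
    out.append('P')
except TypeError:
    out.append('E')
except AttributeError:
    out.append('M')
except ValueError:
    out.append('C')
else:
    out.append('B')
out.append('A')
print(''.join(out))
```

Execution trace: 'P' (try body, no exception) → 'B' (else) → 'A' (after the try/except). Output: PBA

Answer: PBA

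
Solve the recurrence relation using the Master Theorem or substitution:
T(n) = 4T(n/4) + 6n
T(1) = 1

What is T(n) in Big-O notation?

By Master Theorem: a=4, b=4, f(n)=6n. Since log_4(4) = 1 and f(n) = Θ(n^1), Case 2 applies. T(n) = O(n log n).

Answer: O(n log n)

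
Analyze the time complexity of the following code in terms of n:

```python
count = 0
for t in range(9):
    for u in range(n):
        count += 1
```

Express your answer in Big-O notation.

Each loop level contributes: 1 × n. Multiplying the contributions gives O(n).

Answer: O(n)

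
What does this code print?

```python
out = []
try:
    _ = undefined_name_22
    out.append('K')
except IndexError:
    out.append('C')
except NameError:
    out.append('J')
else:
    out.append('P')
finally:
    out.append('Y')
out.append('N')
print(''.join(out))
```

Execution trace: 'J' (except NameError) → 'Y' (finally) → 'N' (after the try/except). Output: JYN

Answer: JYN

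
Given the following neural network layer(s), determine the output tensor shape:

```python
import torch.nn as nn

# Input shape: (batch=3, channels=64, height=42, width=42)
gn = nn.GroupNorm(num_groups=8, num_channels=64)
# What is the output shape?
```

Input: (3, 64, 42, 42) -> Output: (3, 64, 42, 42)

Answer: (3, 64, 42, 42)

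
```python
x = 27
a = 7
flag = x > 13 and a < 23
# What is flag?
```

Trace:
`x = 27` → x = 27
`a = 7` → a = 7
`flag = x > 13 and a < 23` → flag = True
So flag = True

Answer: True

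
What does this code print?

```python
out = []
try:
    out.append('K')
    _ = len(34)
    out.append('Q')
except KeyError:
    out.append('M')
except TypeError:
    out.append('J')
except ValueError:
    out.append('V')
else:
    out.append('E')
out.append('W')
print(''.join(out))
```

Execution trace: 'K' (try body) → 'J' (except TypeError) → 'W' (after the try/except). Output: KJW

Answer: KJW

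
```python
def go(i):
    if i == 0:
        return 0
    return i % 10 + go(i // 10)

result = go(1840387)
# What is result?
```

Sum of digits of 1840387: 7 + 8 + 3 + 0 + 4 + 8 + 1 = 31

Answer: 31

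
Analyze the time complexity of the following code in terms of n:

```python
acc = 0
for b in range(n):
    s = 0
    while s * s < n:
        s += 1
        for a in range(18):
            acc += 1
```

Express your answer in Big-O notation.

Each loop level contributes: n × √n × 1. Multiplying the contributions gives O(n√n).

Answer: O(n√n)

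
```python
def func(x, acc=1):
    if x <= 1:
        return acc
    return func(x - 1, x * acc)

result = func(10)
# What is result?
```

Accumulator trace (n, acc): (10, 1) -> (9, 10) -> (8, 90) -> (7, 720) -> (6, 5040) -> (5, 30240) -> (4, 151200) -> (3, 604800) -> (2, 1814400) -> (1, 3628800) -> return 3628800

Answer: 3628800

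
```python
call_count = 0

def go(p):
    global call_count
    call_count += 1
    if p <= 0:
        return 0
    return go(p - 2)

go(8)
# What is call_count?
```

Linear recursion stepping by 2: 5 calls from p=8 down to ≤0.

Answer: 5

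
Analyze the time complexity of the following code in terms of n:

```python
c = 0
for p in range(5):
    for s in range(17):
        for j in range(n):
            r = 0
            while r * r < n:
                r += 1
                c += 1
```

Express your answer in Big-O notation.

Each loop level contributes: 1 × 1 × n × √n. Multiplying the contributions gives O(n√n).

Answer: O(n√n)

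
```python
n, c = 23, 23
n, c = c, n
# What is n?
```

Trace:
`n, c = 23, 23` → n = 23; c = 23
`n, c = c, n` → n = 23; c = 23
So n = 23

Answer: 23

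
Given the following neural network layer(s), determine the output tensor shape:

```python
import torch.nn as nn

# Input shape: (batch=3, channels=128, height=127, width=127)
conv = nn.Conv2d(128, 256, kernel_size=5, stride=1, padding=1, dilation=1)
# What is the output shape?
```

Input: (3, 128, 127, 127) -> Output: (3, 256, 125, 125)

Answer: (3, 256, 125, 125)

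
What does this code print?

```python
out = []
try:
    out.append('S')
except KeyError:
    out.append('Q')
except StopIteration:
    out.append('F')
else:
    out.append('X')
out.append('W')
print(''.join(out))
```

Execution trace: 'S' (try body, no exception) → 'X' (else) → 'W' (after the try/except). Output: SXW

Answer: SXW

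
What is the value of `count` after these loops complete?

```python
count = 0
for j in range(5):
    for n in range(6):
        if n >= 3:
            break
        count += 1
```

Inner breaks at 3, outer runs 5 times
`count` takes the values: 0 → 1 → 2 → 3 → 4 → 5 → 6 → 7 → 8 → 9 → 10 → 11 → 12 → 13 → 14 → 15

Answer: 15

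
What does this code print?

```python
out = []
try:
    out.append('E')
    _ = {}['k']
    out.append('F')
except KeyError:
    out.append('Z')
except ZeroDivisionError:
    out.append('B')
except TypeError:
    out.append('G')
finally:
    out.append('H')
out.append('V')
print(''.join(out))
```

Execution trace: 'E' (try body) → 'Z' (except KeyError) → 'H' (finally) → 'V' (after the try/except). Output: EZHV

Answer: EZHV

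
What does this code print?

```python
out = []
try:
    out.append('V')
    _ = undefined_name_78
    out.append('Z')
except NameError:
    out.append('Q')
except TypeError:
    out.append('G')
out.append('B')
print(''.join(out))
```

Execution trace: 'V' (try body) → 'Q' (except NameError) → 'B' (after the try/except). Output: VQB

Answer: VQB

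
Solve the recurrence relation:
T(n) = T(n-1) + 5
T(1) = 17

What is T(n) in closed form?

Unrolling: T(n) = T(1) + 5·(n-1) = 17 + 5(n-1) = 5n + 12.

Answer: T(n) = 5n + 12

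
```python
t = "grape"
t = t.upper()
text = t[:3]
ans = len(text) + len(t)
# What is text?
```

Trace:
`t = "grape"` → t = 'grape'
`t = t.upper()` → t = 'GRAPE'
`text = t[:3]` → text = 'GRA'
`ans = len(text) + len(t)` → ans = 8
So text = 'GRA'

Answer: 'GRA'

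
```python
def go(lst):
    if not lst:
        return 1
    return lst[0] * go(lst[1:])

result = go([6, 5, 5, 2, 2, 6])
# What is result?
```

Product over [6, 5, 5, 2, 2, 6] = 6 * 5 * 5 * 2 * 2 * 6 = 3600

Answer: 3600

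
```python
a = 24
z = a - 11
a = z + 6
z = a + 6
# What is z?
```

Trace:
`a = 24` → a = 24
`z = a - 11` → z = 13
`a = z + 6` → a = 19
`z = a + 6` → z = 25
So z = 25

Answer: 25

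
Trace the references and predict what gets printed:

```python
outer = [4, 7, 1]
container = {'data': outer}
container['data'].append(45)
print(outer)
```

Key concept: dict holds reference to list.
Step by step:
`outer = [4, 7, 1]` → outer = [4, 7, 1]
`container = {'data': outer}` → container = {'data': [4, 7, 1]}
`container['data'].append(45)` → outer = [4, 7, 1, 45]; container = {'data': [4, 7, 1, 45]}
`print(outer)` → prints [4, 7, 1, 45]

Answer: [4, 7, 1, 45]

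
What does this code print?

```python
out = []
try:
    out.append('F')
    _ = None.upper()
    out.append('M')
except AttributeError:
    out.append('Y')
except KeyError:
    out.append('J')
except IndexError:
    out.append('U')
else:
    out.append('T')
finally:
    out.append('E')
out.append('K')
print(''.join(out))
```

Execution trace: 'F' (try body) → 'Y' (except AttributeError) → 'E' (finally) → 'K' (after the try/except). Output: FYEK

Answer: FYEK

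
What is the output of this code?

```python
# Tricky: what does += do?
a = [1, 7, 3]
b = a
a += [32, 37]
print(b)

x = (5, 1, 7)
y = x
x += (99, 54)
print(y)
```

Key concept: += behavior differs for mutable vs immutable.
Step by step:
`a = [1, 7, 3]` → a = [1, 7, 3]
`b = a` → b = [1, 7, 3] (same object as a)
`a += [32, 37]` → a = [1, 7, 3, 32, 37] (same object as b); b = [1, 7, 3, 32, 37] (same object as a)
`print(b)` → prints [1, 7, 3, 32, 37]
`x = (5, 1, 7)` → x = (5, 1, 7)
`y = x` → y = (5, 1, 7)
`x += (99, 54)` → x = (5, 1, 7, 99, 54)
`print(y)` → prints (5, 1, 7)

Answer:
[1, 7, 3, 32, 37]
(5, 1, 7)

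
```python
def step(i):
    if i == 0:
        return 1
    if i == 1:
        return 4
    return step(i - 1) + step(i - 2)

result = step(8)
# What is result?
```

Build up from base cases: step(0)=1, step(1)=4, step(2)=5, step(3)=9, step(4)=14, step(5)=23, step(6)=37, ..., step(8)=97

Answer: 97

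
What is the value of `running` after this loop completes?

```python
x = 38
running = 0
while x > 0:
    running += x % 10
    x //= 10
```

Sum digits of 38
`running` takes the values: 0 → 8 → 11

Answer: 11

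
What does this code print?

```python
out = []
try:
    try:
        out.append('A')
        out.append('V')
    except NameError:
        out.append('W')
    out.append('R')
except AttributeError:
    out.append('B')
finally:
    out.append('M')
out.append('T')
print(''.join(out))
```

Execution trace: 'A' (inner try body) → 'V' (inner try body, no exception) → 'R' (try body, no exception) → 'M' (finally) → 'T' (after the try/except). Output: AVRMT

Answer: AVRMT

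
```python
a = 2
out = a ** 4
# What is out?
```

Trace:
`a = 2` → a = 2
`out = a ** 4` → out = 16
So out = 16

Answer: 16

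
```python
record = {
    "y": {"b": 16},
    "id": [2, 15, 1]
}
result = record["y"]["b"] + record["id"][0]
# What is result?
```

Trace:
`record = { ...` → record = {'y': {'b': 16}, 'id': [2, 15, 1]}
`result = record["y"]["b"] + record["id"][0]` → result = 18
So result = 18

Answer: 18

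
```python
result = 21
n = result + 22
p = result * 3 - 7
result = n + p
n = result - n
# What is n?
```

Trace:
`result = 21` → result = 21
`n = result + 22` → n = 43
`p = result * 3 - 7` → p = 56
`result = n + p` → result = 99
`n = result - n` → n = 56
So n = 56

Answer: 56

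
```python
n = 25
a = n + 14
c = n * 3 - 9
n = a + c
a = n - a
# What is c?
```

Trace:
`n = 25` → n = 25
`a = n + 14` → a = 39
`c = n * 3 - 9` → c = 66
`n = a + c` → n = 105
`a = n - a` → a = 66
So c = 66

Answer: 66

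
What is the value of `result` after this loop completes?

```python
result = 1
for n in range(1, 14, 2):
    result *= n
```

Product of 1, 3, 5, ... up to 13
`result` takes the values: 1 → 3 → 15 → 105 → 945 → 10395 → 135135

Answer: 135135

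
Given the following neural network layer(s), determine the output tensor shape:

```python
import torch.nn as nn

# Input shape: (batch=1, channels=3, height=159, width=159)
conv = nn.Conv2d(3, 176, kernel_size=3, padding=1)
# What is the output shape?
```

Input: (1, 3, 159, 159) -> Output: (1, 176, 159, 159)

Answer: (1, 176, 159, 159)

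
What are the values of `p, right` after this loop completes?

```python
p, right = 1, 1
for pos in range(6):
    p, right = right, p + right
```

Fibonacci: after 6 iterations
`p, right` takes the values: (1, 1) → (1, 2) → (2, 3) → (3, 5) → (5, 8) → (8, 13) → (13, 21)

Answer: 13, 21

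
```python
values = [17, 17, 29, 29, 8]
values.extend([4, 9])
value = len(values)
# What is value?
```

Trace:
`values = [17, 17, 29, 29, 8]` → values = [17, 17, 29, 29, 8]
`values.extend([4, 9])` → values = [17, 17, 29, 29, 8, 4, 9]
`value = len(values)` → value = 7
So value = 7

Answer: 7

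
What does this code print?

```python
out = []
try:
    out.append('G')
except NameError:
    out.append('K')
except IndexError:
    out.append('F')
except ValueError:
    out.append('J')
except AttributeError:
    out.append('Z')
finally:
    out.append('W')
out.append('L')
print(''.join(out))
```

Execution trace: 'G' (try body, no exception) → 'W' (finally) → 'L' (after the try/except). Output: GWL

Answer: GWL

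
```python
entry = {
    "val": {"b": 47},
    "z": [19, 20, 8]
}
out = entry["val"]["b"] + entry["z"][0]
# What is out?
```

Trace:
`entry = { ...` → entry = {'val': {'b': 47}, 'z': [19, 20, 8]}
`out = entry["val"]["b"] + entry["z"][0]` → out = 66
So out = 66

Answer: 66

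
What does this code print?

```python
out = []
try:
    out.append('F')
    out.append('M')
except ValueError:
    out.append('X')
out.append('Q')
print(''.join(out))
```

Execution trace: 'F' (try body) → 'M' (try body, no exception) → 'Q' (after the try/except). Output: FMQ

Answer: FMQ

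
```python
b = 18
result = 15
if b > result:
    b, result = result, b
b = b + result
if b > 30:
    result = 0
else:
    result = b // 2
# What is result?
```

Trace:
`b = 18` → b = 18
`result = 15` → result = 15
`if b > result: ...` → b > result is True → b = 15; result = 18
`b = b + result` → b = 33
`if b > 30: ...` → b > 30 is True → result = 0
So result = 0

Answer: 0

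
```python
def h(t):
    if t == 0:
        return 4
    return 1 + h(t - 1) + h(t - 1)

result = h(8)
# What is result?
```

h(t) = 1 + 2·h(t-1), h(0)=4. Closed form: (4+1)·2^8 - 1 = 1279.

Answer: 1279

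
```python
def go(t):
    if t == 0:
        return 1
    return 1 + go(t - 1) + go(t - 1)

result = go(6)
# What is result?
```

go(t) = 1 + 2·go(t-1), go(0)=1. Closed form: (1+1)·2^6 - 1 = 127.

Answer: 127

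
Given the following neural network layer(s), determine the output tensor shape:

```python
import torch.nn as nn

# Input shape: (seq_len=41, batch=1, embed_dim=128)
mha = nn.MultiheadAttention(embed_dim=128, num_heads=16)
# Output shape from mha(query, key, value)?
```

Input: (41, 1, 128) -> Output: (41, 1, 128)

Answer: (41, 1, 128)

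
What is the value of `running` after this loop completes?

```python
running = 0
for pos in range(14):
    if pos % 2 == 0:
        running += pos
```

Sum of even numbers 0 to 13
`running` takes the values: 0 → 2 → 6 → 12 → 20 → 30 → 42

Answer: 42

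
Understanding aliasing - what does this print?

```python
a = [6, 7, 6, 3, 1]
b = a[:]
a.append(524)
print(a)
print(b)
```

Key concept: slice [:] creates copy.
Step by step:
`a = [6, 7, 6, 3, 1]` → a = [6, 7, 6, 3, 1]
`b = a[:]` → b = [6, 7, 6, 3, 1]
`a.append(524)` → a = [6, 7, 6, 3, 1, 524]
`print(a)` → prints [6, 7, 6, 3, 1, 524]
`print(b)` → prints [6, 7, 6, 3, 1]

Answer:
[6, 7, 6, 3, 1, 524]
[6, 7, 6, 3, 1]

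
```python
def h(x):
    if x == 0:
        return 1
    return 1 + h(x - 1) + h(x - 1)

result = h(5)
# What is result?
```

h(x) = 1 + 2·h(x-1), h(0)=1. Closed form: (1+1)·2^5 - 1 = 63.

Answer: 63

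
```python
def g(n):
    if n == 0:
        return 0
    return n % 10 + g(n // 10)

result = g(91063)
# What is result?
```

Sum of digits of 91063: 3 + 6 + 0 + 1 + 9 = 19

Answer: 19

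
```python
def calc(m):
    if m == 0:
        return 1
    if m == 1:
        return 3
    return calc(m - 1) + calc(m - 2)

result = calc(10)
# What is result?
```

Build up from base cases: calc(0)=1, calc(1)=3, calc(2)=4, calc(3)=7, calc(4)=11, calc(5)=18, calc(6)=29, ..., calc(10)=199

Answer: 199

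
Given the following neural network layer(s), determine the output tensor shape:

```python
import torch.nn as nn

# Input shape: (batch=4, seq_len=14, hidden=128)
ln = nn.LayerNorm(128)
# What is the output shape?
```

Input: (4, 14, 128) -> Output: (4, 14, 128)

Answer: (4, 14, 128)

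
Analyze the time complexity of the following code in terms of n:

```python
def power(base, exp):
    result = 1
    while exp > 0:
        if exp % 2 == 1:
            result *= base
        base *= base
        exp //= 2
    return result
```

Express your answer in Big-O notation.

This is Exponentiation by squaring. Time complexity: O(log n).

Answer: O(log n)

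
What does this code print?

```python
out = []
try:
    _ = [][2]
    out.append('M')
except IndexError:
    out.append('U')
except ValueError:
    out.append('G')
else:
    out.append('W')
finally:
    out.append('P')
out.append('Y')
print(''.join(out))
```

Execution trace: 'U' (except IndexError) → 'P' (finally) → 'Y' (after the try/except). Output: UPY

Answer: UPY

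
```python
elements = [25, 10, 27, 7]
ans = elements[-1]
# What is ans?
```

Trace:
`elements = [25, 10, 27, 7]` → elements = [25, 10, 27, 7]
`ans = elements[-1]` → ans = 7
So ans = 7

Answer: 7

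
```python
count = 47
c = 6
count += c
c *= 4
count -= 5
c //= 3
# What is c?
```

Trace:
`count = 47` → count = 47
`c = 6` → c = 6
`count += c` → count = 53
`c *= 4` → c = 24
`count -= 5` → count = 48
`c //= 3` → c = 8
So c = 8

Answer: 8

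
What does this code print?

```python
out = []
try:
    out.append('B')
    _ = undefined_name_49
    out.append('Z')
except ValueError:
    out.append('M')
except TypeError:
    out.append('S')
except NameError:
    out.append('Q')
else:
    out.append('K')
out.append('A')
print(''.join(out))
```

Execution trace: 'B' (try body) → 'Q' (except NameError) → 'A' (after the try/except). Output: BQA

Answer: BQA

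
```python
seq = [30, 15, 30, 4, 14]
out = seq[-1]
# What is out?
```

Trace:
`seq = [30, 15, 30, 4, 14]` → seq = [30, 15, 30, 4, 14]
`out = seq[-1]` → out = 14
So out = 14

Answer: 14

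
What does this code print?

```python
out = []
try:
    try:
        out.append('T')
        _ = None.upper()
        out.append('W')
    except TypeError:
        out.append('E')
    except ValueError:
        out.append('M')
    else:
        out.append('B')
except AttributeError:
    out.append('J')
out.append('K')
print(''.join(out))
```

Execution trace: 'T' (try body) → 'J' (outer except AttributeError) → 'K' (after the try/except). Output: TJK

Answer: TJK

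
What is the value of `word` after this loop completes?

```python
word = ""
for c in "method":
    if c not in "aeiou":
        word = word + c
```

Remove vowels from 'method'
`word` takes the values: "" → "m" → "mt" → "mth" → "mthd"

Answer: "mthd"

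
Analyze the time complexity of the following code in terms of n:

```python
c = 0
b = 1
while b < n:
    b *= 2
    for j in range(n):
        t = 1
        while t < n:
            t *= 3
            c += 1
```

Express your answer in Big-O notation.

Each loop level contributes: log n × n × log n. Multiplying the contributions gives O(n log² n).

Answer: O(n log² n)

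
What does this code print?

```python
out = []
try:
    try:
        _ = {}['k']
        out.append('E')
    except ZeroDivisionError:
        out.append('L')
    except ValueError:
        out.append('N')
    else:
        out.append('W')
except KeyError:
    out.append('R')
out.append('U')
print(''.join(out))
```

Execution trace: 'R' (outer except KeyError) → 'U' (after the try/except). Output: RU

Answer: RU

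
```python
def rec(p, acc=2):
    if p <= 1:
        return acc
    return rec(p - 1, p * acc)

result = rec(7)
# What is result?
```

Accumulator trace (n, acc): (7, 2) -> (6, 14) -> (5, 84) -> (4, 420) -> (3, 1680) -> (2, 5040) -> (1, 10080) -> return 10080

Answer: 10080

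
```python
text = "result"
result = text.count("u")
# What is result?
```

Trace:
`text = "result"` → text = 'result'
`result = text.count("u")` → result = 1
So result = 1

Answer: 1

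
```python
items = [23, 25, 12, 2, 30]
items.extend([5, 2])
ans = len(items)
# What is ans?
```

Trace:
`items = [23, 25, 12, 2, 30]` → items = [23, 25, 12, 2, 30]
`items.extend([5, 2])` → items = [23, 25, 12, 2, 30, 5, 2]
`ans = len(items)` → ans = 7
So ans = 7

Answer: 7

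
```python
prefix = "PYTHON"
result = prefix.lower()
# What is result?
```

Trace:
`prefix = "PYTHON"` → prefix = 'PYTHON'
`result = prefix.lower()` → result = 'python'
So result = 'python'

Answer: 'python'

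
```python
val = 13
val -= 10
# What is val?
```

Trace:
`val = 13` → val = 13
`val -= 10` → val = 3
So val = 3

Answer: 3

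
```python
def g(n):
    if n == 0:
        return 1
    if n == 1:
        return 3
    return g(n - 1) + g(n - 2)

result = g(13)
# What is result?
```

Build up from base cases: g(0)=1, g(1)=3, g(2)=4, g(3)=7, g(4)=11, g(5)=18, g(6)=29, ..., g(13)=843

Answer: 843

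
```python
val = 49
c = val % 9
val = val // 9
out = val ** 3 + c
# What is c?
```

Trace:
`val = 49` → val = 49
`c = val % 9` → c = 4
`val = val // 9` → val = 5
`out = val ** 3 + c` → out = 129
So c = 4

Answer: 4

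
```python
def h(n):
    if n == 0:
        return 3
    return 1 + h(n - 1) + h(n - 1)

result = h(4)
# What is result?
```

h(n) = 1 + 2·h(n-1), h(0)=3. Closed form: (3+1)·2^4 - 1 = 63.

Answer: 63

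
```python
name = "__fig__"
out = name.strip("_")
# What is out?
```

Trace:
`name = "__fig__"` → name = '__fig__'
`out = name.strip("_")` → out = 'fig'
So out = 'fig'

Answer: 'fig'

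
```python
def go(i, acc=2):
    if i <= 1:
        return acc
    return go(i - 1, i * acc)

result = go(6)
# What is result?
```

Accumulator trace (n, acc): (6, 2) -> (5, 12) -> (4, 60) -> (3, 240) -> (2, 720) -> (1, 1440) -> return 1440

Answer: 1440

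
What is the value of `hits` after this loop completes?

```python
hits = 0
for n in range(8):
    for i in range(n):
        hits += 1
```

Triangle number: 0+1+2+...+7
`hits` takes the values: 0 → 1 → 2 → 3 → 4 → 5 → 6 → 7 → 8 → 9 → 10 → 11 → 12 → 13 → 14 → 15 → 16 → 17 → 18 → 19 → 20 → 21 → 22 → 23 → 24 → 25 → 26 → 27 → 28

Answer: 28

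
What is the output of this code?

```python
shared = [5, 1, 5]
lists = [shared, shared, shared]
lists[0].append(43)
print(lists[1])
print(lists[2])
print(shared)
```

Key concept: list of same reference.
Step by step:
`shared = [5, 1, 5]` → shared = [5, 1, 5]
`lists = [shared, shared, shared]` → lists = [[5, 1, 5], [5, 1, 5], [5, 1, 5]]
`lists[0].append(43)` → shared = [5, 1, 5, 43]; lists = [[5, 1, 5, 43], [5, 1, 5, 43], [5, 1, 5, 43]]
`print(lists[1])` → prints [5, 1, 5, 43]
`print(lists[2])` → prints [5, 1, 5, 43]
`print(shared)` → prints [5, 1, 5, 43]

Answer:
[5, 1, 5, 43]
[5, 1, 5, 43]
[5, 1, 5, 43]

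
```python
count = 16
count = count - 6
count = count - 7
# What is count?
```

Trace:
`count = 16` → count = 16
`count = count - 6` → count = 10
`count = count - 7` → count = 3
So count = 3

Answer: 3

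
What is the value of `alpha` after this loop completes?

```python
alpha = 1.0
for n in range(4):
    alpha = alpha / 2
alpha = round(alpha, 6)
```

Halving LR 4 times: 1 / 2^4
`alpha` takes the values: 1.0 → 0.5 → 0.25 → 0.125 → 0.0625

Answer: 0.0625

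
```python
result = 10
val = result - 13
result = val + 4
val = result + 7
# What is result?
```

Trace:
`result = 10` → result = 10
`val = result - 13` → val = -3
`result = val + 4` → result = 1
`val = result + 7` → val = 8
So result = 1

Answer: 1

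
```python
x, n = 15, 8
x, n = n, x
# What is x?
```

Trace:
`x, n = 15, 8` → x = 15; n = 8
`x, n = n, x` → x = 8; n = 15
So x = 8

Answer: 8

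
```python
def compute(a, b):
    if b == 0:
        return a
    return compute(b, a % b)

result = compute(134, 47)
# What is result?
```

compute(134, 47) -> compute(47, 40) -> compute(40, 7) -> compute(7, 5) -> compute(5, 2) -> compute(2, 1) -> compute(1, 0) -> 1

Answer: 1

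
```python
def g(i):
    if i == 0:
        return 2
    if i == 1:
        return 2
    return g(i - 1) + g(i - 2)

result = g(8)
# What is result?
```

Build up from base cases: g(0)=2, g(1)=2, g(2)=4, g(3)=6, g(4)=10, g(5)=16, g(6)=26, ..., g(8)=68

Answer: 68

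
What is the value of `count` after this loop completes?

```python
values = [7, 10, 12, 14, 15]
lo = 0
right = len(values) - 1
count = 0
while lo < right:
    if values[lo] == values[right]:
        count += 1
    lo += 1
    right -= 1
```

Count matching pairs from ends
`count` takes the values: 0

Answer: 0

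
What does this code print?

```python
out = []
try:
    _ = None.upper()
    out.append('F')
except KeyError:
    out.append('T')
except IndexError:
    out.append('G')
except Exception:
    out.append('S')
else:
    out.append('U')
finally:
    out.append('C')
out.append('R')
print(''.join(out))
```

Execution trace: 'S' (except Exception) → 'C' (finally) → 'R' (after the try/except). Output: SCR

Answer: SCR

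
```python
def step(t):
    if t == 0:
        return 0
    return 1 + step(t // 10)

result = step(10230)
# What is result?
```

Count of digits of 10230: 5

Answer: 5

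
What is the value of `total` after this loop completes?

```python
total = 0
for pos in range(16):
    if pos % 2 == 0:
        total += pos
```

Sum of even numbers 0 to 15
`total` takes the values: 0 → 2 → 6 → 12 → 20 → 30 → 42 → 56

Answer: 56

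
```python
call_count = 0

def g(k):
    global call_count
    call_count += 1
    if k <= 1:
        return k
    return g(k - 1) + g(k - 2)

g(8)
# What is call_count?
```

Calls(k) = 1 + Calls(k-1) + Calls(k-2); Calls(0)=Calls(1)=1. For k=8 this gives 67.

Answer: 67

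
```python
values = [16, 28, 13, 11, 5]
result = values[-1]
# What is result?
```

Trace:
`values = [16, 28, 13, 11, 5]` → values = [16, 28, 13, 11, 5]
`result = values[-1]` → result = 5
So result = 5

Answer: 5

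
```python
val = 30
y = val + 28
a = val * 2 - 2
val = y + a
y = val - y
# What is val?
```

Trace:
`val = 30` → val = 30
`y = val + 28` → y = 58
`a = val * 2 - 2` → a = 58
`val = y + a` → val = 116
`y = val - y` → y = 58
So val = 116

Answer: 116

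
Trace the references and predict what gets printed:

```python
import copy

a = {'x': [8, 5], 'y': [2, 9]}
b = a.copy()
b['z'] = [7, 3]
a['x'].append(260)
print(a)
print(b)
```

Key concept: shallow copy of dict with mutable values.
Step by step:
`a = {'x': [8, 5], 'y': [2, 9]}` → a = {'x': [8, 5], 'y': [2, 9]}
`b = a.copy()` → b = {'x': [8, 5], 'y': [2, 9]}
`b['z'] = [7, 3]` → b = {'x': [8, 5], 'y': [2, 9], 'z': [7, 3]}
`a['x'].append(260)` → a = {'x': [8, 5, 260], 'y': [2, 9]}; b = {'x': [8, 5, 260], 'y': [2, 9], 'z': [7, 3]}
`print(a)` → prints {'x': [8, 5, 260], 'y': [2, 9]}
`print(b)` → prints {'x': [8, 5, 260], 'y': [2, 9], 'z': [7, 3]}

Answer:
{'x': [8, 5, 260], 'y': [2, 9]}
{'x': [8, 5, 260], 'y': [2, 9], 'z': [7, 3]}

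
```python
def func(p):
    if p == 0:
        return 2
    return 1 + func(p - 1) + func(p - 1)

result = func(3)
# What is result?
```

func(p) = 1 + 2·func(p-1), func(0)=2. Closed form: (2+1)·2^3 - 1 = 23.

Answer: 23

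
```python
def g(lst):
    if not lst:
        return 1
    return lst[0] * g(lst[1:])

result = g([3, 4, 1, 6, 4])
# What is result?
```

Product over [3, 4, 1, 6, 4] = 3 * 4 * 1 * 6 * 4 = 288

Answer: 288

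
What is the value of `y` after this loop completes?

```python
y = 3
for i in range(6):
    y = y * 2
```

Multiply by 2, 6 times: 3 * 2^6 = 192
`y` takes the values: 3 → 6 → 12 → 24 → 48 → 96 → 192

Answer: 192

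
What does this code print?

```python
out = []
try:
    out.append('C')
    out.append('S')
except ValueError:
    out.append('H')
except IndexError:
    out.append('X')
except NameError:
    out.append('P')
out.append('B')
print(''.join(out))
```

Execution trace: 'C' (try body) → 'S' (try body, no exception) → 'B' (after the try/except). Output: CSB

Answer: CSB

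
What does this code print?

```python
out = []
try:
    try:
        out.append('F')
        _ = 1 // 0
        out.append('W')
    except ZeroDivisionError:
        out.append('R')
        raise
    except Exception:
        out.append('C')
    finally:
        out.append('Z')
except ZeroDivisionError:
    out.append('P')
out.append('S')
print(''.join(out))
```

Execution trace: 'F' (inner try body) → 'R' (inner except ZeroDivisionError) → 'Z' (inner finally) → 'P' (outer except ZeroDivisionError) → 'S' (after the try/except). Output: FRZPS

Answer: FRZPS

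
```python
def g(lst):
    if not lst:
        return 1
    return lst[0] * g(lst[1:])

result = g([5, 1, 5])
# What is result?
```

Product over [5, 1, 5] = 5 * 1 * 5 = 25

Answer: 25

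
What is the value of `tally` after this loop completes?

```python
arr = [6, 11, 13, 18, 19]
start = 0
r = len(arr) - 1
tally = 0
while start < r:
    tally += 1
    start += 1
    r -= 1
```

Iterations until pointers meet (list length 5)
`tally` takes the values: 0 → 1 → 2

Answer: 2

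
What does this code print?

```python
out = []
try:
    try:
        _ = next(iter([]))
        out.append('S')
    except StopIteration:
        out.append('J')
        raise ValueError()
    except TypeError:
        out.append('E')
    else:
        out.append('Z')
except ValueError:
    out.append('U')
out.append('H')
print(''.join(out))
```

Execution trace: 'J' (inner except StopIteration) → 'U' (outer except ValueError) → 'H' (after the try/except). Output: JUH

Answer: JUH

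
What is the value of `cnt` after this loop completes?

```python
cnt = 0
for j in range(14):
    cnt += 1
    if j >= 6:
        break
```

Loop breaks when j reaches 6, cnt is 7
`cnt` takes the values: 0 → 1 → 2 → 3 → 4 → 5 → 6 → 7

Answer: 7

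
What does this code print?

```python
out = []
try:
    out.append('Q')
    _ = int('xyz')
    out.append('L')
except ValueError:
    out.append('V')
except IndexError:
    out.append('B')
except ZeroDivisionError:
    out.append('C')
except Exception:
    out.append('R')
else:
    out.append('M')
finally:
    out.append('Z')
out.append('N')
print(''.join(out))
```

Execution trace: 'Q' (try body) → 'V' (except ValueError) → 'Z' (finally) → 'N' (after the try/except). Output: QVZN

Answer: QVZN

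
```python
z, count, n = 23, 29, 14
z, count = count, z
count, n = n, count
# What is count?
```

Trace:
`z, count, n = 23, 29, 14` → z = 23; count = 29; n = 14
`z, count = count, z` → z = 29; count = 23
`count, n = n, count` → count = 14; n = 23
So count = 14

Answer: 14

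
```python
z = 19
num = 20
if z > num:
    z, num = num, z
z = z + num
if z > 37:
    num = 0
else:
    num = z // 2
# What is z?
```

Trace:
`z = 19` → z = 19
`num = 20` → num = 20
`if z > num: ...` → z > num is False → no variable changes
`z = z + num` → z = 39
`if z > 37: ...` → z > 37 is True → num = 0
So z = 39

Answer: 39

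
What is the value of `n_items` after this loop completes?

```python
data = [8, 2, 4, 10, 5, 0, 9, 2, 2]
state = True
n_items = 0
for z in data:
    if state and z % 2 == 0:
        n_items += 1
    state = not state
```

Count even values at even positions
`n_items` takes the values: 0 → 1 → 2 → 3

Answer: 3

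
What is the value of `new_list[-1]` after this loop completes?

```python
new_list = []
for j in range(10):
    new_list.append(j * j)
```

Last element of squares 0 to 9
`new_list` takes the values: [] → [0] → [0, 1] → [0, 1, 4] → [0, 1, 4, 9] → [0, 1, 4, 9, 16] → [0, 1, 4, 9, 16, 25] → [0, 1, 4, 9, 16, 25, 36] → [0, 1, 4, 9, 16, 25, 36, 49] → [0, 1, 4, 9, 16, 25, 36, 49, 64] → [0, 1, 4, 9, 16, 25, 36, 49, 64, 81]
So `new_list[-1]` = 81

Answer: 81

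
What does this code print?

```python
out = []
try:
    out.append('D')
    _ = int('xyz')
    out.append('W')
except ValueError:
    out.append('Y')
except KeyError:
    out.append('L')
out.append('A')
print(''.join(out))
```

Execution trace: 'D' (try body) → 'Y' (except ValueError) → 'A' (after the try/except). Output: DYA

Answer: DYA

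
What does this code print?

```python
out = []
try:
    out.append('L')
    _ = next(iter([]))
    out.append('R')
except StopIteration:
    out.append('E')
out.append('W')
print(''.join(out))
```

Execution trace: 'L' (try body) → 'E' (except StopIteration) → 'W' (after the try/except). Output: LEW

Answer: LEW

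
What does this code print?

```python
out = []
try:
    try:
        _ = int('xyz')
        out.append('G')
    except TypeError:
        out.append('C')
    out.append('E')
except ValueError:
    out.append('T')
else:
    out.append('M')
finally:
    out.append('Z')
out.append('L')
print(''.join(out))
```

Execution trace: 'T' (except ValueError) → 'Z' (finally) → 'L' (after the try/except). Output: TZL

Answer: TZL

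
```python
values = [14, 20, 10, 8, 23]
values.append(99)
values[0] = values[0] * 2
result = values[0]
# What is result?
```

Trace:
`values = [14, 20, 10, 8, 23]` → values = [14, 20, 10, 8, 23]
`values.append(99)` → values = [14, 20, 10, 8, 23, 99]
`values[0] = values[0] * 2` → values = [28, 20, 10, 8, 23, 99]
`result = values[0]` → result = 28
So result = 28

Answer: 28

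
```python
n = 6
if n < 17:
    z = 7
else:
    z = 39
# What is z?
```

Trace:
`n = 6` → n = 6
`if n < 17: ...` → n < 17 is True → z = 7
So z = 7

Answer: 7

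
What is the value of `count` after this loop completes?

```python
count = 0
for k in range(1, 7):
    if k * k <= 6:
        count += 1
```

Count numbers where k² ≤ 6
`count` takes the values: 0 → 1 → 2

Answer: 2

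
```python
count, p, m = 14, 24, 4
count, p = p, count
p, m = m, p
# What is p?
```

Trace:
`count, p, m = 14, 24, 4` → count = 14; p = 24; m = 4
`count, p = p, count` → count = 24; p = 14
`p, m = m, p` → p = 4; m = 14
So p = 4

Answer: 4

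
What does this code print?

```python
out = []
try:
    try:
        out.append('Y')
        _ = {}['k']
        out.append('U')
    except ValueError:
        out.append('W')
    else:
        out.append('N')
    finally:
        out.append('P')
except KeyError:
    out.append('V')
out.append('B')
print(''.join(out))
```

Execution trace: 'Y' (try body) → 'P' (finally) → 'V' (outer except KeyError) → 'B' (after the try/except). Output: YPVB

Answer: YPVB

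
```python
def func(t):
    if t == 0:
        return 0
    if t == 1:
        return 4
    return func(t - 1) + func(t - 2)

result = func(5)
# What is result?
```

Build up from base cases: func(0)=0, func(1)=4, func(2)=4, func(3)=8, func(4)=12, func(5)=20

Answer: 20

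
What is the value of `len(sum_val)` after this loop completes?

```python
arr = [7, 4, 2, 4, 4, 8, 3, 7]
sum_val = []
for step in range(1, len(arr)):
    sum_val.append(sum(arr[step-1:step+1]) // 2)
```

Number of 2-element averages
`sum_val` takes the values: [] → [5] → [5, 3] → [5, 3, 3] → [5, 3, 3, 4] → [5, 3, 3, 4, 6] → [5, 3, 3, 4, 6, 5] → [5, 3, 3, 4, 6, 5, 5]
So `len(sum_val)` = 7

Answer: 7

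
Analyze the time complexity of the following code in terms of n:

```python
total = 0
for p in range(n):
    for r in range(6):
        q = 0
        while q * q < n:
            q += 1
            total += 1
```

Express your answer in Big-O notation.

Each loop level contributes: n × 1 × √n. Multiplying the contributions gives O(n√n).

Answer: O(n√n)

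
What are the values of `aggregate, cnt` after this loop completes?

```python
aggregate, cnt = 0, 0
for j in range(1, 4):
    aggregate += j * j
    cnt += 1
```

Sum of squares and count
`aggregate, cnt` takes the values: (0, 0) → (1, 0) → (1, 1) → (5, 1) → (5, 2) → (14, 2) → (14, 3)

Answer: 14, 3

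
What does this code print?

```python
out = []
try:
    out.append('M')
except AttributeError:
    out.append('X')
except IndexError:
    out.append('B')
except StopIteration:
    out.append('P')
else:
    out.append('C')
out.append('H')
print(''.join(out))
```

Execution trace: 'M' (try body, no exception) → 'C' (else) → 'H' (after the try/except). Output: MCH

Answer: MCH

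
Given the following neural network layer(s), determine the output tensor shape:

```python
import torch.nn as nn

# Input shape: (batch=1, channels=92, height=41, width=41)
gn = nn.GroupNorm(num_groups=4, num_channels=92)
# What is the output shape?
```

Input: (1, 92, 41, 41) -> Output: (1, 92, 41, 41)

Answer: (1, 92, 41, 41)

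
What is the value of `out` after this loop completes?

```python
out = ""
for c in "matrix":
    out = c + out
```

Reverse 'matrix'
`out` takes the values: "" → "m" → "am" → "tam" → "rtam" → "irtam" → "xirtam"

Answer: "xirtam"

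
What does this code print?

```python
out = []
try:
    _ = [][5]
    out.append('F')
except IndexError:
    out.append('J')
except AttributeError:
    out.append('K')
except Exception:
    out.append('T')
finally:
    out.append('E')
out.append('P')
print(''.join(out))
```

Execution trace: 'J' (except IndexError) → 'E' (finally) → 'P' (after the try/except). Output: JEP

Answer: JEP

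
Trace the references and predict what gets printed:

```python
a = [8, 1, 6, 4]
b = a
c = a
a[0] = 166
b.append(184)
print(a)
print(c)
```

Key concept: multiple aliases.
Step by step:
`a = [8, 1, 6, 4]` → a = [8, 1, 6, 4]
`b = a` → b = [8, 1, 6, 4] (same object as a)
`c = a` → c = [8, 1, 6, 4] (same object as a, b)
`a[0] = 166` → a = [166, 1, 6, 4] (same object as b, c); b = [166, 1, 6, 4] (same object as a, c); c = [166, 1, 6, 4] (same object as a, b)
`b.append(184)` → a = [166, 1, 6, 4, 184] (same object as b, c); b = [166, 1, 6, 4, 184] (same object as a, c); c = [166, 1, 6, 4, 184] (same object as a, b)
`print(a)` → prints [166, 1, 6, 4, 184]
`print(c)` → prints [166, 1, 6, 4, 184]

Answer:
[166, 1, 6, 4, 184]
[166, 1, 6, 4, 184]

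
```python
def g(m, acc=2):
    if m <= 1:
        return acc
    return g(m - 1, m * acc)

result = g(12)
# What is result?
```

Accumulator trace (n, acc): (12, 2) -> (11, 24) -> (10, 264) -> (9, 2640) -> (8, 23760) -> (7, 190080) -> (6, 1330560) -> (5, 7983360) -> (4, 39916800) -> (3, 159667200) -> (2, 479001600) -> (1, 958003200) -> return 958003200

Answer: 958003200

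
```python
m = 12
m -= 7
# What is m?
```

Trace:
`m = 12` → m = 12
`m -= 7` → m = 5
So m = 5

Answer: 5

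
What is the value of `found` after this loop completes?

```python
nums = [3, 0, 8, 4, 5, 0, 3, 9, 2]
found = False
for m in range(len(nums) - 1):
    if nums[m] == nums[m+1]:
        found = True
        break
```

Check consecutive duplicates in [3, 0, 8, 4, 5, 0, 3, 9, 2]
`found` takes the values: False

Answer: False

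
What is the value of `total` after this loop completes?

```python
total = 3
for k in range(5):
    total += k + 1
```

Start at 3, add 1 to 5 = 18
`total` takes the values: 3 → 4 → 6 → 9 → 13 → 18

Answer: 18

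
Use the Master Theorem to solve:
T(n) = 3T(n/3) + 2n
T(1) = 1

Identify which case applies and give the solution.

a=3, b=3, f(n)=2n. log_3(3) = 1. Since c=1 = 1, Case 2 applies: T(n) = Θ(n^log_b(a) · log n) = O(n log n).

Answer: O(n log n) - Case 2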